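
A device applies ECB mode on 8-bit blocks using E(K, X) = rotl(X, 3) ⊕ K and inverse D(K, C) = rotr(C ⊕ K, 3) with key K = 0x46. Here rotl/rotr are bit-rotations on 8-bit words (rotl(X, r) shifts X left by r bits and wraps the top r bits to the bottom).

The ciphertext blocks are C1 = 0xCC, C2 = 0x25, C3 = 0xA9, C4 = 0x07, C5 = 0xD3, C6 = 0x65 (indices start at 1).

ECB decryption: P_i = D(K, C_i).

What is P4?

P4: D(K, 0x07) = 0x28.

P4 = 0x28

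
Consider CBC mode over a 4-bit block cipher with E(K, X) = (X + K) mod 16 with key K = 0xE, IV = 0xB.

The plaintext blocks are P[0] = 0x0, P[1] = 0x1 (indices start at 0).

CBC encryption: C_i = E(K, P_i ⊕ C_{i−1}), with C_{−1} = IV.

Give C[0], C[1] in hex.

C[0] = 0x9, C[1] = 0x6

C[0]: P[0] ⊕ 0xB = 0xB; E(K, 0xB) = 0x9.
C[1]: P[1] ⊕ 0x9 = 0x8; E(K, 0x8) = 0x6.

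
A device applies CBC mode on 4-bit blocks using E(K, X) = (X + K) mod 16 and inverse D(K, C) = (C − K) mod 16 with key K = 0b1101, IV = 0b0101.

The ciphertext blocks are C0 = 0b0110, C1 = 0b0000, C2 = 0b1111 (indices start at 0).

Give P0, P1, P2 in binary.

P0 = 0b1100, P1 = 0b0101, P2 = 0b0010

CBC decryption: P_i = D(K, C_i) ⊕ C_{i−1}, with C_{−1} = IV.
P0: D(K, 0b0110) = 0b1001; 0b1001 ⊕ 0b0101 = 0b1100.
P1: D(K, 0b0000) = 0b0011; 0b0011 ⊕ 0b0110 = 0b0101.
P2: D(K, 0b1111) = 0b0010; 0b0010 ⊕ 0b0000 = 0b0010.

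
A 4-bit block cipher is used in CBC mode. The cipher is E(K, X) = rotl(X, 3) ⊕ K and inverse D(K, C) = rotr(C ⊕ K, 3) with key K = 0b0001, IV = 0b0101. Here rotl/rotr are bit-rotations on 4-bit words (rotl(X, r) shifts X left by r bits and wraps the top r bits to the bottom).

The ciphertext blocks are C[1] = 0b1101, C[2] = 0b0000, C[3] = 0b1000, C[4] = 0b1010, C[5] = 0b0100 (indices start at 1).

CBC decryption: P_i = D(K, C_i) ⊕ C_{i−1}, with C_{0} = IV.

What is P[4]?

P[4]: D(K, 0b1010) = 0b0111; 0b0111 ⊕ 0b1000 = 0b1111.

P[4] = 0b1111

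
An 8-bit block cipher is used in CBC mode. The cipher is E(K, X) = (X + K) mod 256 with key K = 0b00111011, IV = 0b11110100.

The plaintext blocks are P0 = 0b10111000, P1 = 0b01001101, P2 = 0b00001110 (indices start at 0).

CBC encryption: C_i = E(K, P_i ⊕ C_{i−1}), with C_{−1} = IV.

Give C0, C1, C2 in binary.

C0: P0 ⊕ 0b11110100 = 0b01001100; E(K, 0b01001100) = 0b10000111.
C1: P1 ⊕ 0b10000111 = 0b11001010; E(K, 0b11001010) = 0b00000101.
C2: P2 ⊕ 0b00000101 = 0b00001011; E(K, 0b00001011) = 0b01000110.

C0 = 0b10000111, C1 = 0b00000101, C2 = 0b01000110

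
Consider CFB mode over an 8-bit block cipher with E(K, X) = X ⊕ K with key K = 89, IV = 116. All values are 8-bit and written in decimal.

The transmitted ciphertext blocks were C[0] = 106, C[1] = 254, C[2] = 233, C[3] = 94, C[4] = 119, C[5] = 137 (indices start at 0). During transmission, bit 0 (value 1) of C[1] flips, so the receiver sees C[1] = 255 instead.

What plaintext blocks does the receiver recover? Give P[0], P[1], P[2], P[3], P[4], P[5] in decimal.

P[0] = 71, P[1] = 204, P[2] = 79, P[3] = 238, P[4] = 112, P[5] = 167

CFB decryption: P_i = C_i ⊕ E(K, C_{i−1}), with C_{−1} = IV.
Only C[1] changed, to 255. In CFB, a change in C_i flips the same bit in P_i and garbles P_{i+1}. Decrypting the received ciphertext:
P[0]: E(K, 116) = 45; 106 ⊕ 45 = 71.
P[1]: E(K, 106) = 51; 255 ⊕ 51 = 204.
P[2]: E(K, 255) = 166; 233 ⊕ 166 = 79.
P[3]: E(K, 233) = 176; 94 ⊕ 176 = 238.
P[4]: E(K, 94) = 7; 119 ⊕ 7 = 112.
P[5]: E(K, 119) = 46; 137 ⊕ 46 = 167.
Blocks that differ from the original plaintext: P[1], P[2].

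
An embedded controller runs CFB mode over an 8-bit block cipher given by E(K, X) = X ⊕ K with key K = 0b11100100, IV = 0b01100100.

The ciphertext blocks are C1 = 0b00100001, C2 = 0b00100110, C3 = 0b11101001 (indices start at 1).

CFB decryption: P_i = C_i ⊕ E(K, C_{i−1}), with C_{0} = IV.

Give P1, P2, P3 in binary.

P1 = 0b10100001, P2 = 0b11100011, P3 = 0b00101011

P1: E(K, 0b01100100) = 0b10000000; 0b00100001 ⊕ 0b10000000 = 0b10100001.
P2: E(K, 0b00100001) = 0b11000101; 0b00100110 ⊕ 0b11000101 = 0b11100011.
P3: E(K, 0b00100110) = 0b11000010; 0b11101001 ⊕ 0b11000010 = 0b00101011.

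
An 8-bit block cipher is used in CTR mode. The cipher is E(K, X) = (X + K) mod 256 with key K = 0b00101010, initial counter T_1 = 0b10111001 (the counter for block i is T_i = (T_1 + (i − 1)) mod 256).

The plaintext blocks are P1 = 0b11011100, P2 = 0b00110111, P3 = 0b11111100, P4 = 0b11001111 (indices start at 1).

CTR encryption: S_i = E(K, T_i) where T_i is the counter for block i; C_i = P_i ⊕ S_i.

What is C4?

C1: T = 0b10111001, S = E(K, T) = 0b11100011; 0b11011100 ⊕ 0b11100011 = 0b00111111.
C2: T = 0b10111010, S = E(K, T) = 0b11100100; 0b00110111 ⊕ 0b11100100 = 0b11010011.
C3: T = 0b10111011, S = E(K, T) = 0b11100101; 0b11111100 ⊕ 0b11100101 = 0b00011001.
C4: T = 0b10111100, S = E(K, T) = 0b11100110; 0b11001111 ⊕ 0b11100110 = 0b00101001.

C4 = 0b00101001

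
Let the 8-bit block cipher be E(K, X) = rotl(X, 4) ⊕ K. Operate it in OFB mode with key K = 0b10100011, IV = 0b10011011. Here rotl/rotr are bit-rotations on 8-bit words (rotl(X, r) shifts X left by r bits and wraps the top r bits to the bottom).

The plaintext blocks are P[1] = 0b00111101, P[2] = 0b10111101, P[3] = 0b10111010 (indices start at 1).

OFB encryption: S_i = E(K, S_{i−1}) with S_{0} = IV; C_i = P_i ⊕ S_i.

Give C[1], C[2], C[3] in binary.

C[1] = 0b00100111, C[2] = 0b10111111, C[3] = 0b00111001

C[1]: S = E(K, 0b10011011) = 0b00011010; 0b00111101 ⊕ 0b00011010 = 0b00100111.
C[2]: S = E(K, 0b00011010) = 0b00000010; 0b10111101 ⊕ 0b00000010 = 0b10111111.
C[3]: S = E(K, 0b00000010) = 0b10000011; 0b10111010 ⊕ 0b10000011 = 0b00111001.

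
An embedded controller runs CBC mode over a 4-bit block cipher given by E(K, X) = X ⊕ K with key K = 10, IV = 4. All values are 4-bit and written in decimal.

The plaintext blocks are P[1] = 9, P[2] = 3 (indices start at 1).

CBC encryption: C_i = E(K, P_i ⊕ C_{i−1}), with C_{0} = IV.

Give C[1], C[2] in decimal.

C[1] = 7, C[2] = 14

C[1]: P[1] ⊕ 4 = 13; E(K, 13) = 7.
C[2]: P[2] ⊕ 7 = 4; E(K, 4) = 14.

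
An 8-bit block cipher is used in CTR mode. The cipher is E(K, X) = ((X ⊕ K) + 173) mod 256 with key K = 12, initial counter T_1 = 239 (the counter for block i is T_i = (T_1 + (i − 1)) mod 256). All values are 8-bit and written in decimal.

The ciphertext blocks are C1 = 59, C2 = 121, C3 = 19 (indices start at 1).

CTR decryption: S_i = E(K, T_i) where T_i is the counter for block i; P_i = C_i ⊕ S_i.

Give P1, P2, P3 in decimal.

P1 = 171, P2 = 208, P3 = 185

P1: T = 239, S = E(K, T) = 144; 59 ⊕ 144 = 171.
P2: T = 240, S = E(K, T) = 169; 121 ⊕ 169 = 208.
P3: T = 241, S = E(K, T) = 170; 19 ⊕ 170 = 185.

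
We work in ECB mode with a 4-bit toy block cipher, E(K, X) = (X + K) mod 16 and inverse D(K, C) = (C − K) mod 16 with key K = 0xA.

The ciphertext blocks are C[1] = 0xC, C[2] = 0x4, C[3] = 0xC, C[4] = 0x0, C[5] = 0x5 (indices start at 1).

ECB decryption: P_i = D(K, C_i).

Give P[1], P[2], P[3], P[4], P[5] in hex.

P[1] = 0x2, P[2] = 0xA, P[3] = 0x2, P[4] = 0x6, P[5] = 0xB

P[1]: D(K, 0xC) = 0x2.
P[2]: D(K, 0x4) = 0xA.
P[3]: D(K, 0xC) = 0x2.
P[4]: D(K, 0x0) = 0x6.
P[5]: D(K, 0x5) = 0xB.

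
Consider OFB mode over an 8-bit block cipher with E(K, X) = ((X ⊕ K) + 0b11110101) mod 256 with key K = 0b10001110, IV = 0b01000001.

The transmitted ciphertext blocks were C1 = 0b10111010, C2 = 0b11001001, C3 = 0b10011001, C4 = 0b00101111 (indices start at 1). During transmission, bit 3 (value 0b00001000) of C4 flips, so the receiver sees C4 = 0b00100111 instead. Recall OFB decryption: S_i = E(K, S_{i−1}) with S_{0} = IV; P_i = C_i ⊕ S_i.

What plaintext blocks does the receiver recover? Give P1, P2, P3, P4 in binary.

Only C4 changed, to 0b00100111. In OFB, a change in C_i flips the same bit in P_i only; the keystream is unaffected. Decrypting the received ciphertext:
P1: S = E(K, 0b01000001) = 0b11000100; 0b10111010 ⊕ 0b11000100 = 0b01111110.
P2: S = E(K, 0b11000100) = 0b00111111; 0b11001001 ⊕ 0b00111111 = 0b11110110.
P3: S = E(K, 0b00111111) = 0b10100110; 0b10011001 ⊕ 0b10100110 = 0b00111111.
P4: S = E(K, 0b10100110) = 0b00011101; 0b00100111 ⊕ 0b00011101 = 0b00111010.
Blocks that differ from the original plaintext: P4.

P1 = 0b01111110, P2 = 0b11110110, P3 = 0b00111111, P4 = 0b00111010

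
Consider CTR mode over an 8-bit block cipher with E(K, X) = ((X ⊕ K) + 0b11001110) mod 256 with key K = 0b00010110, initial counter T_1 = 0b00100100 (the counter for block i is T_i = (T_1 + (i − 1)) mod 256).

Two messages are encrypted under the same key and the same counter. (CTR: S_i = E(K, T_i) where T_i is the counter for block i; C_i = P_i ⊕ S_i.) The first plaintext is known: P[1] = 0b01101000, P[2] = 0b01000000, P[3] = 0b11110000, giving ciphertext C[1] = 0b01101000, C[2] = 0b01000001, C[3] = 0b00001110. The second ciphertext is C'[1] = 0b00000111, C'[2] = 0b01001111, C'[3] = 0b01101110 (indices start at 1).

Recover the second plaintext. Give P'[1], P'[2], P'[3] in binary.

In CTR with a reused counter, both messages share the same keystream S_i, so C_i ⊕ C'_i = P_i ⊕ P'_i and thus P'_i = P_i ⊕ C_i ⊕ C'_i.
P'[1]: 0b01101000 ⊕ 0b01101000 ⊕ 0b00000111 = 0b00000111.
P'[2]: 0b01000000 ⊕ 0b01000001 ⊕ 0b01001111 = 0b01001110.
P'[3]: 0b11110000 ⊕ 0b00001110 ⊕ 0b01101110 = 0b10010000.

P'[1] = 0b00000111, P'[2] = 0b01001110, P'[3] = 0b10010000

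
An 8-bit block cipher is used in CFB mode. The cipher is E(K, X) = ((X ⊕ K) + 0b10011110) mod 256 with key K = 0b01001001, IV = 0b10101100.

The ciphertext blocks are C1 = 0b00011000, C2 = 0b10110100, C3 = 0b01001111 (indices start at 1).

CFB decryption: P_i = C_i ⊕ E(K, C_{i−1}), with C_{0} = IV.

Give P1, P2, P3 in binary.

P1: E(K, 0b10101100) = 0b10000011; 0b00011000 ⊕ 0b10000011 = 0b10011011.
P2: E(K, 0b00011000) = 0b11101111; 0b10110100 ⊕ 0b11101111 = 0b01011011.
P3: E(K, 0b10110100) = 0b10011011; 0b01001111 ⊕ 0b10011011 = 0b11010100.

P1 = 0b10011011, P2 = 0b01011011, P3 = 0b11010100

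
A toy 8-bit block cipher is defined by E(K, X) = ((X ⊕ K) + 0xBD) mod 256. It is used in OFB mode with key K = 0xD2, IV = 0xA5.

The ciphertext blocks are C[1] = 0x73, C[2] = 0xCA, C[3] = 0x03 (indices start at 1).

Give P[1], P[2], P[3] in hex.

OFB decryption: S_i = E(K, S_{i−1}) with S_{0} = IV; P_i = C_i ⊕ S_i.
P[1]: S = E(K, 0xA5) = 0x34; 0x73 ⊕ 0x34 = 0x47.
P[2]: S = E(K, 0x34) = 0xA3; 0xCA ⊕ 0xA3 = 0x69.
P[3]: S = E(K, 0xA3) = 0x2E; 0x03 ⊕ 0x2E = 0x2D.

P[1] = 0x47, P[2] = 0x69, P[3] = 0x2D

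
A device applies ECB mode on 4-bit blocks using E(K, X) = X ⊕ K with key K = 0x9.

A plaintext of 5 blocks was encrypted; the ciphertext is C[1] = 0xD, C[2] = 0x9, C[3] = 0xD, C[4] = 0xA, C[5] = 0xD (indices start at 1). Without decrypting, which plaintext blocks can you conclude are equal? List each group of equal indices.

P[1] = P[3] = P[5]

ECB encrypts each block independently with the same key, so equal ciphertext blocks imply equal plaintext blocks.
C[1] = C[3] = C[5] = 0xD, so P[1] = P[3] = P[5].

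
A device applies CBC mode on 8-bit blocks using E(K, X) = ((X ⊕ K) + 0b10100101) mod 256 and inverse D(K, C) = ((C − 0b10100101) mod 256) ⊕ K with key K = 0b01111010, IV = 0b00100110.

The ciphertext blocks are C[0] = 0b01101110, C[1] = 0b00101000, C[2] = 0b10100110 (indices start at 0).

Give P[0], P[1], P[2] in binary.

P[0] = 0b10010101, P[1] = 0b10010111, P[2] = 0b01010011

CBC decryption: P_i = D(K, C_i) ⊕ C_{i−1}, with C_{−1} = IV.
P[0]: D(K, 0b01101110) = 0b10110011; 0b10110011 ⊕ 0b00100110 = 0b10010101.
P[1]: D(K, 0b00101000) = 0b11111001; 0b11111001 ⊕ 0b01101110 = 0b10010111.
P[2]: D(K, 0b10100110) = 0b01111011; 0b01111011 ⊕ 0b00101000 = 0b01010011.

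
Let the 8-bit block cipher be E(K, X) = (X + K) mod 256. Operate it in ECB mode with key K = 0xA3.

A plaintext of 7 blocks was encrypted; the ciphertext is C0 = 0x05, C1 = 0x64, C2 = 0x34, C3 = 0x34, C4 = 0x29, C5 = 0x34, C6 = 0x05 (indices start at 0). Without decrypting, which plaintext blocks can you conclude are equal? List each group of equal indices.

ECB encrypts each block independently with the same key, so equal ciphertext blocks imply equal plaintext blocks.
C0 = C6 = 0x05, so P0 = P6.
C2 = C3 = C5 = 0x34, so P2 = P3 = P5.

P0 = P6; P2 = P3 = P5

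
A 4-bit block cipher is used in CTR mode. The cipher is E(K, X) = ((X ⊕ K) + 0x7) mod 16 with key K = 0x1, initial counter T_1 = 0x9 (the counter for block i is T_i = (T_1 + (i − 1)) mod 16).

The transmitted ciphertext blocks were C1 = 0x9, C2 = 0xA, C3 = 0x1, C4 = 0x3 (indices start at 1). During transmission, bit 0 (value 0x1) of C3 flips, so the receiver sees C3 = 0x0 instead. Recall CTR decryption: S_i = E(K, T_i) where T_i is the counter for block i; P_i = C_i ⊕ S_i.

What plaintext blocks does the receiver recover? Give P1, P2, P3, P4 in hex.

Only C3 changed, to 0x0. In CTR, a change in C_i flips the same bit in P_i only; the keystream is unaffected. Decrypting the received ciphertext:
P1: T = 0x9, S = E(K, T) = 0xF; 0x9 ⊕ 0xF = 0x6.
P2: T = 0xA, S = E(K, T) = 0x2; 0xA ⊕ 0x2 = 0x8.
P3: T = 0xB, S = E(K, T) = 0x1; 0x0 ⊕ 0x1 = 0x1.
P4: T = 0xC, S = E(K, T) = 0x4; 0x3 ⊕ 0x4 = 0x7.
Blocks that differ from the original plaintext: P3.

P1 = 0x6, P2 = 0x8, P3 = 0x1, P4 = 0x7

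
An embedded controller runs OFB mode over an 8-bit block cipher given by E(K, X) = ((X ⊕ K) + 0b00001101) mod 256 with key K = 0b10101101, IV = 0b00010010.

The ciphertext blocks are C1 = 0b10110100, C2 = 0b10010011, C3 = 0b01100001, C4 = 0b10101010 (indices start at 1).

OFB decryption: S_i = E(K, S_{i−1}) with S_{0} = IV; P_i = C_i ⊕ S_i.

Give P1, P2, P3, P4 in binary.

P1 = 0b01111000, P2 = 0b11111101, P3 = 0b10110001, P4 = 0b00100000

P1: S = E(K, 0b00010010) = 0b11001100; 0b10110100 ⊕ 0b11001100 = 0b01111000.
P2: S = E(K, 0b11001100) = 0b01101110; 0b10010011 ⊕ 0b01101110 = 0b11111101.
P3: S = E(K, 0b01101110) = 0b11010000; 0b01100001 ⊕ 0b11010000 = 0b10110001.
P4: S = E(K, 0b11010000) = 0b10001010; 0b10101010 ⊕ 0b10001010 = 0b00100000.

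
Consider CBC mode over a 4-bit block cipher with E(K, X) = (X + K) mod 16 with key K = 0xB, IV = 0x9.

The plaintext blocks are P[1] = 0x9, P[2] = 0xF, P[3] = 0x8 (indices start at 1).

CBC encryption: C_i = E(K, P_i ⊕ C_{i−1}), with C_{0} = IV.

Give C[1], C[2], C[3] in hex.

C[1]: P[1] ⊕ 0x9 = 0x0; E(K, 0x0) = 0xB.
C[2]: P[2] ⊕ 0xB = 0x4; E(K, 0x4) = 0xF.
C[3]: P[3] ⊕ 0xF = 0x7; E(K, 0x7) = 0x2.

C[1] = 0xB, C[2] = 0xF, C[3] = 0x2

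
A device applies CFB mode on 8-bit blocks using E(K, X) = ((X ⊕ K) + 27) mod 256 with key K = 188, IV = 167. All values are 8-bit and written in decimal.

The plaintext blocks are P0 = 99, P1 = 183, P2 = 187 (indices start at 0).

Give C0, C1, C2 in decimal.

CFB encryption: C_i = P_i ⊕ E(K, C_{i−1}), with C_{−1} = IV.
C0: E(K, 167) = 54; 99 ⊕ 54 = 85.
C1: E(K, 85) = 4; 183 ⊕ 4 = 179.
C2: E(K, 179) = 42; 187 ⊕ 42 = 145.

C0 = 85, C1 = 179, C2 = 145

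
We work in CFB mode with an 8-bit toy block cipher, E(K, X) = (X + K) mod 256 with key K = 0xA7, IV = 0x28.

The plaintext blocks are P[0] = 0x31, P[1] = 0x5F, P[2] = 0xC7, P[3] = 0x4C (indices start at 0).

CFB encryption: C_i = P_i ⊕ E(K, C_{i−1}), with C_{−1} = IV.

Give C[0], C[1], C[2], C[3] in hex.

C[0] = 0xFE, C[1] = 0xFA, C[2] = 0x66, C[3] = 0x41

C[0]: E(K, 0x28) = 0xCF; 0x31 ⊕ 0xCF = 0xFE.
C[1]: E(K, 0xFE) = 0xA5; 0x5F ⊕ 0xA5 = 0xFA.
C[2]: E(K, 0xFA) = 0xA1; 0xC7 ⊕ 0xA1 = 0x66.
C[3]: E(K, 0x66) = 0x0D; 0x4C ⊕ 0x0D = 0x41.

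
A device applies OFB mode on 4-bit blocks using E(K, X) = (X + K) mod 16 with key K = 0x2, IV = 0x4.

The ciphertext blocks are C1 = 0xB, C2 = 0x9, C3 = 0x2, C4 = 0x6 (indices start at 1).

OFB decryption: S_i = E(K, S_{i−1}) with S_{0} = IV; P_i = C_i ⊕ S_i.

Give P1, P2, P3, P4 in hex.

P1: S = E(K, 0x4) = 0x6; 0xB ⊕ 0x6 = 0xD.
P2: S = E(K, 0x6) = 0x8; 0x9 ⊕ 0x8 = 0x1.
P3: S = E(K, 0x8) = 0xA; 0x2 ⊕ 0xA = 0x8.
P4: S = E(K, 0xA) = 0xC; 0x6 ⊕ 0xC = 0xA.

P1 = 0xD, P2 = 0x1, P3 = 0x8, P4 = 0xA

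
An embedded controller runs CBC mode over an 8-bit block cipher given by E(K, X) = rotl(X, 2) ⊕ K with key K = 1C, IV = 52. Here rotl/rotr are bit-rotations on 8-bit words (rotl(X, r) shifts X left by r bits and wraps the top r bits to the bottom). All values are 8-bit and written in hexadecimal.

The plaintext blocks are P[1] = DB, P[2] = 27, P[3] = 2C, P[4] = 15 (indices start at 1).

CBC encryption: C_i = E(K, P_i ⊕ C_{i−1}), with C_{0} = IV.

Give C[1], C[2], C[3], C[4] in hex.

C[1]: P[1] ⊕ 52 = 89; E(K, 89) = 3A.
C[2]: P[2] ⊕ 3A = 1D; E(K, 1D) = 68.
C[3]: P[3] ⊕ 68 = 44; E(K, 44) = 0D.
C[4]: P[4] ⊕ 0D = 18; E(K, 18) = 7C.

C[1] = 3A, C[2] = 68, C[3] = 0D, C[4] = 7C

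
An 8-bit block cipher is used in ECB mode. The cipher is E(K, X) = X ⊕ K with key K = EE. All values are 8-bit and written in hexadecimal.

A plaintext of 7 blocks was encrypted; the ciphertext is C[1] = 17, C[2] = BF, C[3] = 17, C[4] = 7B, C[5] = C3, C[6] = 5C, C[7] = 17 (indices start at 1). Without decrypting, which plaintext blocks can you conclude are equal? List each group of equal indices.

ECB encrypts each block independently with the same key, so equal ciphertext blocks imply equal plaintext blocks.
C[1] = C[3] = C[7] = 17, so P[1] = P[3] = P[7].

P[1] = P[3] = P[7]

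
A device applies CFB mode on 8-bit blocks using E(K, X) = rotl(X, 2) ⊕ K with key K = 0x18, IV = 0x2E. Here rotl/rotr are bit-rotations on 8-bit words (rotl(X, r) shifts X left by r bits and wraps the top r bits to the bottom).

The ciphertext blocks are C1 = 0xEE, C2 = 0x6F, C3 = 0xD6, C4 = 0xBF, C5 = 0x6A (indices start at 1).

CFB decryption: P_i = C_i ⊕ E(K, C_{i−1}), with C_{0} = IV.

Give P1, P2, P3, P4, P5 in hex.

P1: E(K, 0x2E) = 0xA0; 0xEE ⊕ 0xA0 = 0x4E.
P2: E(K, 0xEE) = 0xA3; 0x6F ⊕ 0xA3 = 0xCC.
P3: E(K, 0x6F) = 0xA5; 0xD6 ⊕ 0xA5 = 0x73.
P4: E(K, 0xD6) = 0x43; 0xBF ⊕ 0x43 = 0xFC.
P5: E(K, 0xBF) = 0xE6; 0x6A ⊕ 0xE6 = 0x8C.

P1 = 0x4E, P2 = 0xCC, P3 = 0x73, P4 = 0xFC, P5 = 0x8C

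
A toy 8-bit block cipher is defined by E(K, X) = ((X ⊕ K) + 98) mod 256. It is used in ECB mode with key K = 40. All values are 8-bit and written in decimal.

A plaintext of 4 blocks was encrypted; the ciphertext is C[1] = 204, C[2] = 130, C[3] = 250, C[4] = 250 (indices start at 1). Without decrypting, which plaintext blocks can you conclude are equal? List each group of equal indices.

P[3] = P[4]

ECB encrypts each block independently with the same key, so equal ciphertext blocks imply equal plaintext blocks.
C[3] = C[4] = 250, so P[3] = P[4].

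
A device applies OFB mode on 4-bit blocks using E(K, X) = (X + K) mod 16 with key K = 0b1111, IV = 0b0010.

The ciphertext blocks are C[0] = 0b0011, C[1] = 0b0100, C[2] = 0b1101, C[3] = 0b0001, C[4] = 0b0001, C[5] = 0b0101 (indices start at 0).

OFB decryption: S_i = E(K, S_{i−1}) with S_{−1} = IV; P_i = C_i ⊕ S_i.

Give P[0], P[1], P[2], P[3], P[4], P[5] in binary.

P[0] = 0b0010, P[1] = 0b0100, P[2] = 0b0010, P[3] = 0b1111, P[4] = 0b1100, P[5] = 0b1001

P[0]: S = E(K, 0b0010) = 0b0001; 0b0011 ⊕ 0b0001 = 0b0010.
P[1]: S = E(K, 0b0001) = 0b0000; 0b0100 ⊕ 0b0000 = 0b0100.
P[2]: S = E(K, 0b0000) = 0b1111; 0b1101 ⊕ 0b1111 = 0b0010.
P[3]: S = E(K, 0b1111) = 0b1110; 0b0001 ⊕ 0b1110 = 0b1111.
P[4]: S = E(K, 0b1110) = 0b1101; 0b0001 ⊕ 0b1101 = 0b1100.
P[5]: S = E(K, 0b1101) = 0b1100; 0b0101 ⊕ 0b1100 = 0b1001.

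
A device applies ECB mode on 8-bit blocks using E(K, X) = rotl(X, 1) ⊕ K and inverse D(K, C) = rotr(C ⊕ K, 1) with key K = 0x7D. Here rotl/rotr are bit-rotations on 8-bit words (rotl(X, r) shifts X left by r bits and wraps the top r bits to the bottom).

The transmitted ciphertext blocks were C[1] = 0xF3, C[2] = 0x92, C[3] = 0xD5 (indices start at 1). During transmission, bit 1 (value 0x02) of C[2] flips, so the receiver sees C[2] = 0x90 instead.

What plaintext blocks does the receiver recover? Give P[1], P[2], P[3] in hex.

ECB decryption: P_i = D(K, C_i).
Only C[2] changed, to 0x90. In ECB, a change in C_i affects only P_i. Decrypting the received ciphertext:
P[1]: D(K, 0xF3) = 0x47.
P[2]: D(K, 0x90) = 0xF6.
P[3]: D(K, 0xD5) = 0x54.
Blocks that differ from the original plaintext: P[2].

P[1] = 0x47, P[2] = 0xF6, P[3] = 0x54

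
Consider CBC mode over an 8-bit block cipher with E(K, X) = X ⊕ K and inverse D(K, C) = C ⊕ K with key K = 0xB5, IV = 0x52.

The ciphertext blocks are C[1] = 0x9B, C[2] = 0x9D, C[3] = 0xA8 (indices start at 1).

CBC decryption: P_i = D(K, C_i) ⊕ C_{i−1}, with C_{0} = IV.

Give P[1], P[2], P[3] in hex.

P[1] = 0x7C, P[2] = 0xB3, P[3] = 0x80

P[1]: D(K, 0x9B) = 0x2E; 0x2E ⊕ 0x52 = 0x7C.
P[2]: D(K, 0x9D) = 0x28; 0x28 ⊕ 0x9B = 0xB3.
P[3]: D(K, 0xA8) = 0x1D; 0x1D ⊕ 0x9D = 0x80.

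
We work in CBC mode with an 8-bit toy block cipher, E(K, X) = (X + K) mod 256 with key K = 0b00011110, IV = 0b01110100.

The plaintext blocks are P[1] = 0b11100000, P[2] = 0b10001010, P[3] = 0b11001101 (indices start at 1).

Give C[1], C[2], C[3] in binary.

CBC encryption: C_i = E(K, P_i ⊕ C_{i−1}), with C_{0} = IV.
C[1]: P[1] ⊕ 0b01110100 = 0b10010100; E(K, 0b10010100) = 0b10110010.
C[2]: P[2] ⊕ 0b10110010 = 0b00111000; E(K, 0b00111000) = 0b01010110.
C[3]: P[3] ⊕ 0b01010110 = 0b10011011; E(K, 0b10011011) = 0b10111001.

C[1] = 0b10110010, C[2] = 0b01010110, C[3] = 0b10111001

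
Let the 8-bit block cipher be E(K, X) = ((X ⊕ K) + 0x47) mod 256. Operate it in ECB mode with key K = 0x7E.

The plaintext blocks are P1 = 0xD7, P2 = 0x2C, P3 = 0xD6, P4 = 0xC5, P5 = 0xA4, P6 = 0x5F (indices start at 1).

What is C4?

C4 = 0x02

ECB encryption: C_i = E(K, P_i).
C4: E(K, 0xC5) = 0x02.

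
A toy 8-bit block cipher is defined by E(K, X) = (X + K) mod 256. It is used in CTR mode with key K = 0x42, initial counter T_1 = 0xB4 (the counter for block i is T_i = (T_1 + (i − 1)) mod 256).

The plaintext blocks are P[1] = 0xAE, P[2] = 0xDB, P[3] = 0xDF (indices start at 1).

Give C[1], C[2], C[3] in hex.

CTR encryption: S_i = E(K, T_i) where T_i is the counter for block i; C_i = P_i ⊕ S_i.
C[1]: T = 0xB4, S = E(K, T) = 0xF6; 0xAE ⊕ 0xF6 = 0x58.
C[2]: T = 0xB5, S = E(K, T) = 0xF7; 0xDB ⊕ 0xF7 = 0x2C.
C[3]: T = 0xB6, S = E(K, T) = 0xF8; 0xDF ⊕ 0xF8 = 0x27.

C[1] = 0x58, C[2] = 0x2C, C[3] = 0x27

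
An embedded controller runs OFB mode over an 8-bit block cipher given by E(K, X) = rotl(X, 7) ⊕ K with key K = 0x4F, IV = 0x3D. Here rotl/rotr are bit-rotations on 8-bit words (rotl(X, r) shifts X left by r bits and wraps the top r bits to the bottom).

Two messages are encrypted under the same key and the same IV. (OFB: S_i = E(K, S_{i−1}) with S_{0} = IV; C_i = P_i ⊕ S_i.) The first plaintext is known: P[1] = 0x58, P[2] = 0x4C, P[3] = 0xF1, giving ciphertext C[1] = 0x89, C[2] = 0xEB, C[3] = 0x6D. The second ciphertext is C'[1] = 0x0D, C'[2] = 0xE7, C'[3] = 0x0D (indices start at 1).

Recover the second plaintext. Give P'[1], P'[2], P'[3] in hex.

In OFB with a reused IV, both messages share the same keystream S_i, so C_i ⊕ C'_i = P_i ⊕ P'_i and thus P'_i = P_i ⊕ C_i ⊕ C'_i.
P'[1]: 0x58 ⊕ 0x89 ⊕ 0x0D = 0xDC.
P'[2]: 0x4C ⊕ 0xEB ⊕ 0xE7 = 0x40.
P'[3]: 0xF1 ⊕ 0x6D ⊕ 0x0D = 0x91.

P'[1] = 0xDC, P'[2] = 0x40, P'[3] = 0x91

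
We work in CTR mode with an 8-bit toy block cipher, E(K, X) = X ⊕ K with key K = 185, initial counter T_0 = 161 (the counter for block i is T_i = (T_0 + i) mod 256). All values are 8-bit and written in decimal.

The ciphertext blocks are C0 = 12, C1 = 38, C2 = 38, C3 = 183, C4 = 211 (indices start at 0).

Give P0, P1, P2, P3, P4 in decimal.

P0 = 20, P1 = 61, P2 = 60, P3 = 170, P4 = 207

CTR decryption: S_i = E(K, T_i) where T_i is the counter for block i; P_i = C_i ⊕ S_i.
P0: T = 161, S = E(K, T) = 24; 12 ⊕ 24 = 20.
P1: T = 162, S = E(K, T) = 27; 38 ⊕ 27 = 61.
P2: T = 163, S = E(K, T) = 26; 38 ⊕ 26 = 60.
P3: T = 164, S = E(K, T) = 29; 183 ⊕ 29 = 170.
P4: T = 165, S = E(K, T) = 28; 211 ⊕ 28 = 207.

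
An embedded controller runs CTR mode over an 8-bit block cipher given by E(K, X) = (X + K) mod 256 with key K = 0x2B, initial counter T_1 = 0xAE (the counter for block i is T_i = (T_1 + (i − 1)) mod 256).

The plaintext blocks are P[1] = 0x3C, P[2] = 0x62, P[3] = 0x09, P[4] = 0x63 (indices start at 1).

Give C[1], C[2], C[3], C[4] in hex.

C[1] = 0xE5, C[2] = 0xB8, C[3] = 0xD2, C[4] = 0xBF

CTR encryption: S_i = E(K, T_i) where T_i is the counter for block i; C_i = P_i ⊕ S_i.
C[1]: T = 0xAE, S = E(K, T) = 0xD9; 0x3C ⊕ 0xD9 = 0xE5.
C[2]: T = 0xAF, S = E(K, T) = 0xDA; 0x62 ⊕ 0xDA = 0xB8.
C[3]: T = 0xB0, S = E(K, T) = 0xDB; 0x09 ⊕ 0xDB = 0xD2.
C[4]: T = 0xB1, S = E(K, T) = 0xDC; 0x63 ⊕ 0xDC = 0xBF.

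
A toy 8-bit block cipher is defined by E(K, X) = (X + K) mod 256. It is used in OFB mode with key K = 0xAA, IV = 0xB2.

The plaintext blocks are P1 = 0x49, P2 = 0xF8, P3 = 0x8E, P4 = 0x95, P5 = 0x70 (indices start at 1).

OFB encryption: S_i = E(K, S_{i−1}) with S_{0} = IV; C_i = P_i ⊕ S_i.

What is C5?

C5 = 0x74

C1: S = E(K, 0xB2) = 0x5C; 0x49 ⊕ 0x5C = 0x15.
C2: S = E(K, 0x5C) = 0x06; 0xF8 ⊕ 0x06 = 0xFE.
C3: S = E(K, 0x06) = 0xB0; 0x8E ⊕ 0xB0 = 0x3E.
C4: S = E(K, 0xB0) = 0x5A; 0x95 ⊕ 0x5A = 0xCF.
C5: S = E(K, 0x5A) = 0x04; 0x70 ⊕ 0x04 = 0x74.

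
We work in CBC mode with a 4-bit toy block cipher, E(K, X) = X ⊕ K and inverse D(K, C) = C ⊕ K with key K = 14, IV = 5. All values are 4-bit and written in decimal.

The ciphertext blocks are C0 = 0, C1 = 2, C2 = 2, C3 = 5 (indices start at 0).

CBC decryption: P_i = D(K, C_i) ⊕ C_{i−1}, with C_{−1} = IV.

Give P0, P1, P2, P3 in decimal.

P0: D(K, 0) = 14; 14 ⊕ 5 = 11.
P1: D(K, 2) = 12; 12 ⊕ 0 = 12.
P2: D(K, 2) = 12; 12 ⊕ 2 = 14.
P3: D(K, 5) = 11; 11 ⊕ 2 = 9.

P0 = 11, P1 = 12, P2 = 14, P3 = 9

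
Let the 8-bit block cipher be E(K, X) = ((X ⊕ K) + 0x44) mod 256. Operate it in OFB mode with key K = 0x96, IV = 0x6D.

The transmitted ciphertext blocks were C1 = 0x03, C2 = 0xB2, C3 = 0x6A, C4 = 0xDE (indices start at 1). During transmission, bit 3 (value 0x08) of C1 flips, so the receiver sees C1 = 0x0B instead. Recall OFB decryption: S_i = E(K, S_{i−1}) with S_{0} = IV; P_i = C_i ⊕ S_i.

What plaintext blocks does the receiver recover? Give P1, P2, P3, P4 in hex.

P1 = 0x34, P2 = 0x5F, P3 = 0xD5, P4 = 0xB3

Only C1 changed, to 0x0B. In OFB, a change in C_i flips the same bit in P_i only; the keystream is unaffected. Decrypting the received ciphertext:
P1: S = E(K, 0x6D) = 0x3F; 0x0B ⊕ 0x3F = 0x34.
P2: S = E(K, 0x3F) = 0xED; 0xB2 ⊕ 0xED = 0x5F.
P3: S = E(K, 0xED) = 0xBF; 0x6A ⊕ 0xBF = 0xD5.
P4: S = E(K, 0xBF) = 0x6D; 0xDE ⊕ 0x6D = 0xB3.
Blocks that differ from the original plaintext: P1.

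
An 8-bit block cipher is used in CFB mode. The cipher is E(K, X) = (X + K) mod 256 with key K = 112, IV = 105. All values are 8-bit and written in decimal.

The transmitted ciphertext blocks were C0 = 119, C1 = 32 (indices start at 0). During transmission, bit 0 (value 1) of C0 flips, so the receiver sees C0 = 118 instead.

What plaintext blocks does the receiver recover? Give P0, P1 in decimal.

P0 = 175, P1 = 198

CFB decryption: P_i = C_i ⊕ E(K, C_{i−1}), with C_{−1} = IV.
Only C0 changed, to 118. In CFB, a change in C_i flips the same bit in P_i and garbles P_{i+1}. Decrypting the received ciphertext:
P0: E(K, 105) = 217; 118 ⊕ 217 = 175.
P1: E(K, 118) = 230; 32 ⊕ 230 = 198.
Blocks that differ from the original plaintext: P0, P1.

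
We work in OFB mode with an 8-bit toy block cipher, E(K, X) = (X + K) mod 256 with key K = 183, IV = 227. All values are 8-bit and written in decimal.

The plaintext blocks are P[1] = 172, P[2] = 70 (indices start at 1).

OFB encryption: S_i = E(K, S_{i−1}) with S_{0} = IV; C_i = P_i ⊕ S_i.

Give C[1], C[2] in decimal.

C[1]: S = E(K, 227) = 154; 172 ⊕ 154 = 54.
C[2]: S = E(K, 154) = 81; 70 ⊕ 81 = 23.

C[1] = 54, C[2] = 23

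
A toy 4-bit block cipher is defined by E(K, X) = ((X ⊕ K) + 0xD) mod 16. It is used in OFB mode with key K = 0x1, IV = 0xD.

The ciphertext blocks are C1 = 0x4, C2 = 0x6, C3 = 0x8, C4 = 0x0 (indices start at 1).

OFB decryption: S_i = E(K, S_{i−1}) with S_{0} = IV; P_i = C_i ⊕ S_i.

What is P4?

P1: S = E(K, 0xD) = 0x9; 0x4 ⊕ 0x9 = 0xD.
P2: S = E(K, 0x9) = 0x5; 0x6 ⊕ 0x5 = 0x3.
P3: S = E(K, 0x5) = 0x1; 0x8 ⊕ 0x1 = 0x9.
P4: S = E(K, 0x1) = 0xD; 0x0 ⊕ 0xD = 0xD.

P4 = 0xD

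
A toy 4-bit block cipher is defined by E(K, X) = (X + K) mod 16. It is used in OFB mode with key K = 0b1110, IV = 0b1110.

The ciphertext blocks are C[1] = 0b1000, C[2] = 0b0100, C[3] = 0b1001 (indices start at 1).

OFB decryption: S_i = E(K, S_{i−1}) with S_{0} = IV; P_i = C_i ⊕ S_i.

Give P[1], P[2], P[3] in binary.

P[1] = 0b0100, P[2] = 0b1110, P[3] = 0b0001

P[1]: S = E(K, 0b1110) = 0b1100; 0b1000 ⊕ 0b1100 = 0b0100.
P[2]: S = E(K, 0b1100) = 0b1010; 0b0100 ⊕ 0b1010 = 0b1110.
P[3]: S = E(K, 0b1010) = 0b1000; 0b1001 ⊕ 0b1000 = 0b0001.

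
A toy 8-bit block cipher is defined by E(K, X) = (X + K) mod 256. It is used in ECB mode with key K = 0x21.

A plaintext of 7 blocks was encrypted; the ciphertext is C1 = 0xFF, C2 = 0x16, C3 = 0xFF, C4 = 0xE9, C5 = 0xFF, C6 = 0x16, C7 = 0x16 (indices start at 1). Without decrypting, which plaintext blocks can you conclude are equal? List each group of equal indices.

P1 = P3 = P5; P2 = P6 = P7

ECB encrypts each block independently with the same key, so equal ciphertext blocks imply equal plaintext blocks.
C1 = C3 = C5 = 0xFF, so P1 = P3 = P5.
C2 = C6 = C7 = 0x16, so P2 = P6 = P7.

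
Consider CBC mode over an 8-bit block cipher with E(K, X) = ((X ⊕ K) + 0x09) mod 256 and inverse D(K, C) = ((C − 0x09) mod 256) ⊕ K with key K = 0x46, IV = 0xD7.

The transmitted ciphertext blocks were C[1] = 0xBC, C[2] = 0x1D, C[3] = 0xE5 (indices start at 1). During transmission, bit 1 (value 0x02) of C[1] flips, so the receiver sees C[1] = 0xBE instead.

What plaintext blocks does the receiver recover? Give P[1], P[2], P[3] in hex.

CBC decryption: P_i = D(K, C_i) ⊕ C_{i−1}, with C_{0} = IV.
Only C[1] changed, to 0xBE. In CBC, a change in C_i garbles P_i and flips the same bit in P_{i+1}. Decrypting the received ciphertext:
P[1]: D(K, 0xBE) = 0xF3; 0xF3 ⊕ 0xD7 = 0x24.
P[2]: D(K, 0x1D) = 0x52; 0x52 ⊕ 0xBE = 0xEC.
P[3]: D(K, 0xE5) = 0x9A; 0x9A ⊕ 0x1D = 0x87.
Blocks that differ from the original plaintext: P[1], P[2].

P[1] = 0x24, P[2] = 0xEC, P[3] = 0x87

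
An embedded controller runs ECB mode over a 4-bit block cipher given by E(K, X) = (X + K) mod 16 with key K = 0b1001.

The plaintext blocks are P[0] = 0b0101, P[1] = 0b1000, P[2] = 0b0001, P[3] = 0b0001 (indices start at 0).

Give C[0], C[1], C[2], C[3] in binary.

C[0] = 0b1110, C[1] = 0b0001, C[2] = 0b1010, C[3] = 0b1010

ECB encryption: C_i = E(K, P_i).
C[0]: E(K, 0b0101) = 0b1110.
C[1]: E(K, 0b1000) = 0b0001.
C[2]: E(K, 0b0001) = 0b1010.
C[3]: E(K, 0b0001) = 0b1010.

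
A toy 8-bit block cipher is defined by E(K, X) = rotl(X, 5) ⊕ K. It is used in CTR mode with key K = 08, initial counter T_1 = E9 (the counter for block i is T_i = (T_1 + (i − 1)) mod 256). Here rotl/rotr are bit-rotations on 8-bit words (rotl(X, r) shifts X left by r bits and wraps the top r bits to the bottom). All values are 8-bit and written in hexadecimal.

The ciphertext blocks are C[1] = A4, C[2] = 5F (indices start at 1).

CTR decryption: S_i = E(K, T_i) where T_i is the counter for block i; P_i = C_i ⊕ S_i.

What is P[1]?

P[1] = 91

P[1]: T = E9, S = E(K, T) = 35; A4 ⊕ 35 = 91.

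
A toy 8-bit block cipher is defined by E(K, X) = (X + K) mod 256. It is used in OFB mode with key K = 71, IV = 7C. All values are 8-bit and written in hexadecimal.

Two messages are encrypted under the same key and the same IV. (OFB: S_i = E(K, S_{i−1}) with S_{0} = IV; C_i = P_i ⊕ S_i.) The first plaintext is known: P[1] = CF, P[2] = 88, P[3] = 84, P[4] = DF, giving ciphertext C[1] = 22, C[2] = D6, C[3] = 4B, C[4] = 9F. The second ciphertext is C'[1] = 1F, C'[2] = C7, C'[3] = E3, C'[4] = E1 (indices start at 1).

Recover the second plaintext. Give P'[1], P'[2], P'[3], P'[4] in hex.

P'[1] = F2, P'[2] = 99, P'[3] = 2C, P'[4] = A1

In OFB with a reused IV, both messages share the same keystream S_i, so C_i ⊕ C'_i = P_i ⊕ P'_i and thus P'_i = P_i ⊕ C_i ⊕ C'_i.
P'[1]: CF ⊕ 22 ⊕ 1F = F2.
P'[2]: 88 ⊕ D6 ⊕ C7 = 99.
P'[3]: 84 ⊕ 4B ⊕ E3 = 2C.
P'[4]: DF ⊕ 9F ⊕ E1 = A1.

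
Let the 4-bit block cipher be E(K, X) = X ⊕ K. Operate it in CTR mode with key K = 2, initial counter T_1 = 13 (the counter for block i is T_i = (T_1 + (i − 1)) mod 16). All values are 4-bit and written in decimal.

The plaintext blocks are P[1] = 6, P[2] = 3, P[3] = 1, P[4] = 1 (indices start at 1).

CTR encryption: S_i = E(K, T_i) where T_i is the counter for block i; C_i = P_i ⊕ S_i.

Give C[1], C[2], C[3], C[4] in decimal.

C[1]: T = 13, S = E(K, T) = 15; 6 ⊕ 15 = 9.
C[2]: T = 14, S = E(K, T) = 12; 3 ⊕ 12 = 15.
C[3]: T = 15, S = E(K, T) = 13; 1 ⊕ 13 = 12.
C[4]: T = 0, S = E(K, T) = 2; 1 ⊕ 2 = 3.

C[1] = 9, C[2] = 15, C[3] = 12, C[4] = 3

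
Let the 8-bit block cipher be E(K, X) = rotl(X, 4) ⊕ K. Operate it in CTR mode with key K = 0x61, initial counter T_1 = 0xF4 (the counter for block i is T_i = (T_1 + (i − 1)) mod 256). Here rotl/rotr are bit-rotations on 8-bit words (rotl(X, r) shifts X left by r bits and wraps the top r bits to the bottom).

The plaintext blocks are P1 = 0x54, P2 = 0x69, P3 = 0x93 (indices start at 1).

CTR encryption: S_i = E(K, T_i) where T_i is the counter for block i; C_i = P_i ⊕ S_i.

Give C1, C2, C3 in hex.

C1 = 0x7A, C2 = 0x57, C3 = 0x9D

C1: T = 0xF4, S = E(K, T) = 0x2E; 0x54 ⊕ 0x2E = 0x7A.
C2: T = 0xF5, S = E(K, T) = 0x3E; 0x69 ⊕ 0x3E = 0x57.
C3: T = 0xF6, S = E(K, T) = 0x0E; 0x93 ⊕ 0x0E = 0x9D.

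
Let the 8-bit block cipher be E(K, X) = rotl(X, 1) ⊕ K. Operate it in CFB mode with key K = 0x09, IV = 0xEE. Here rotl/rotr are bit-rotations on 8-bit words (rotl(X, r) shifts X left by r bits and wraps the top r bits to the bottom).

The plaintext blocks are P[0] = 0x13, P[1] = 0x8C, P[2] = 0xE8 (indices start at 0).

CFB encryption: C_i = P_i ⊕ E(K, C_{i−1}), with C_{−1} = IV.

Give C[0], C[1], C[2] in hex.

C[0]: E(K, 0xEE) = 0xD4; 0x13 ⊕ 0xD4 = 0xC7.
C[1]: E(K, 0xC7) = 0x86; 0x8C ⊕ 0x86 = 0x0A.
C[2]: E(K, 0x0A) = 0x1D; 0xE8 ⊕ 0x1D = 0xF5.

C[0] = 0xC7, C[1] = 0x0A, C[2] = 0xF5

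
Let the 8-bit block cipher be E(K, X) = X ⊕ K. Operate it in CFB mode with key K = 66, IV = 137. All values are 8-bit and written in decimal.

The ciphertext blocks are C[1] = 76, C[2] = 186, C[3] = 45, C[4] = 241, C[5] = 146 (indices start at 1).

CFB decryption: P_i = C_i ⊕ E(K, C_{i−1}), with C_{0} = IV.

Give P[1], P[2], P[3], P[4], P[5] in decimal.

P[1] = 135, P[2] = 180, P[3] = 213, P[4] = 158, P[5] = 33

P[1]: E(K, 137) = 203; 76 ⊕ 203 = 135.
P[2]: E(K, 76) = 14; 186 ⊕ 14 = 180.
P[3]: E(K, 186) = 248; 45 ⊕ 248 = 213.
P[4]: E(K, 45) = 111; 241 ⊕ 111 = 158.
P[5]: E(K, 241) = 179; 146 ⊕ 179 = 33.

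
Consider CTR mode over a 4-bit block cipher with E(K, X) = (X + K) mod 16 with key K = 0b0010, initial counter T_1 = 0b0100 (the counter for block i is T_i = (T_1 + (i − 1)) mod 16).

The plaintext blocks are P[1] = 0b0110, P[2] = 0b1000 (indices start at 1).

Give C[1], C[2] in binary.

CTR encryption: S_i = E(K, T_i) where T_i is the counter for block i; C_i = P_i ⊕ S_i.
C[1]: T = 0b0100, S = E(K, T) = 0b0110; 0b0110 ⊕ 0b0110 = 0b0000.
C[2]: T = 0b0101, S = E(K, T) = 0b0111; 0b1000 ⊕ 0b0111 = 0b1111.

C[1] = 0b0000, C[2] = 0b1111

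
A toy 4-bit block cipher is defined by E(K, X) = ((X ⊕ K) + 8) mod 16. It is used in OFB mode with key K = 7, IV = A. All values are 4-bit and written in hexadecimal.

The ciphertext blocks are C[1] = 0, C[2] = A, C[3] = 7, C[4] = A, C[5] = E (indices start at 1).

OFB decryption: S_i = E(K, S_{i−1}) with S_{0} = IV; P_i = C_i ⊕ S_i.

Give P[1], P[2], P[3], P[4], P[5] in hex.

P[1]: S = E(K, A) = 5; 0 ⊕ 5 = 5.
P[2]: S = E(K, 5) = A; A ⊕ A = 0.
P[3]: S = E(K, A) = 5; 7 ⊕ 5 = 2.
P[4]: S = E(K, 5) = A; A ⊕ A = 0.
P[5]: S = E(K, A) = 5; E ⊕ 5 = B.

P[1] = 5, P[2] = 0, P[3] = 2, P[4] = 0, P[5] = B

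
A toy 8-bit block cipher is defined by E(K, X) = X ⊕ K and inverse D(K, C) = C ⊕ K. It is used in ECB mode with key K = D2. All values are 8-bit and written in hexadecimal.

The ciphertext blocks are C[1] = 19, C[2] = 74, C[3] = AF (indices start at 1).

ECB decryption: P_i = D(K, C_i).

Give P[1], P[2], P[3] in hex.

P[1] = CB, P[2] = A6, P[3] = 7D

P[1]: D(K, 19) = CB.
P[2]: D(K, 74) = A6.
P[3]: D(K, AF) = 7D.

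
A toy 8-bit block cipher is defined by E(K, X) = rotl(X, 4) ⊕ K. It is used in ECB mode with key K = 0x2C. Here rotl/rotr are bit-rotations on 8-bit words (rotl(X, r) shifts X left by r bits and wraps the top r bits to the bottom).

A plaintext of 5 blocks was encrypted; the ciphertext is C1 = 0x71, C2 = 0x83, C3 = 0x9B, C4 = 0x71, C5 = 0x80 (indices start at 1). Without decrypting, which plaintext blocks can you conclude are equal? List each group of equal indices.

P1 = P4

ECB encrypts each block independently with the same key, so equal ciphertext blocks imply equal plaintext blocks.
C1 = C4 = 0x71, so P1 = P4.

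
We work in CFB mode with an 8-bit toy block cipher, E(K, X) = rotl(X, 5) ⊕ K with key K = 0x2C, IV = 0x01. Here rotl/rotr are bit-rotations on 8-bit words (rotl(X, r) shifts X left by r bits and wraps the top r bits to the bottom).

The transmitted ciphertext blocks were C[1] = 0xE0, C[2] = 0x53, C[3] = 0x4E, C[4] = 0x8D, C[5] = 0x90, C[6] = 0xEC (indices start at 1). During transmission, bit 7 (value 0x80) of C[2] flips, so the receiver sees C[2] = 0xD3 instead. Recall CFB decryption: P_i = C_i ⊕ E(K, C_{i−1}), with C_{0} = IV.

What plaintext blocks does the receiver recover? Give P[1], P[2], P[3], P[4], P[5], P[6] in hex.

Only C[2] changed, to 0xD3. In CFB, a change in C_i flips the same bit in P_i and garbles P_{i+1}. Decrypting the received ciphertext:
P[1]: E(K, 0x01) = 0x0C; 0xE0 ⊕ 0x0C = 0xEC.
P[2]: E(K, 0xE0) = 0x30; 0xD3 ⊕ 0x30 = 0xE3.
P[3]: E(K, 0xD3) = 0x56; 0x4E ⊕ 0x56 = 0x18.
P[4]: E(K, 0x4E) = 0xE5; 0x8D ⊕ 0xE5 = 0x68.
P[5]: E(K, 0x8D) = 0x9D; 0x90 ⊕ 0x9D = 0x0D.
P[6]: E(K, 0x90) = 0x3E; 0xEC ⊕ 0x3E = 0xD2.
Blocks that differ from the original plaintext: P[2], P[3].

P[1] = 0xEC, P[2] = 0xE3, P[3] = 0x18, P[4] = 0x68, P[5] = 0x0D, P[6] = 0xD2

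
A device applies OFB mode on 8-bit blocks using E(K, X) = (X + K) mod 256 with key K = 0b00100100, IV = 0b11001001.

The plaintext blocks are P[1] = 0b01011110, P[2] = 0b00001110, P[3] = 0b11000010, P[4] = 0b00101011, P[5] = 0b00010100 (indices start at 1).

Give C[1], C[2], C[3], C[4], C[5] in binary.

OFB encryption: S_i = E(K, S_{i−1}) with S_{0} = IV; C_i = P_i ⊕ S_i.
C[1]: S = E(K, 0b11001001) = 0b11101101; 0b01011110 ⊕ 0b11101101 = 0b10110011.
C[2]: S = E(K, 0b11101101) = 0b00010001; 0b00001110 ⊕ 0b00010001 = 0b00011111.
C[3]: S = E(K, 0b00010001) = 0b00110101; 0b11000010 ⊕ 0b00110101 = 0b11110111.
C[4]: S = E(K, 0b00110101) = 0b01011001; 0b00101011 ⊕ 0b01011001 = 0b01110010.
C[5]: S = E(K, 0b01011001) = 0b01111101; 0b00010100 ⊕ 0b01111101 = 0b01101001.

C[1] = 0b10110011, C[2] = 0b00011111, C[3] = 0b11110111, C[4] = 0b01110010, C[5] = 0b01101001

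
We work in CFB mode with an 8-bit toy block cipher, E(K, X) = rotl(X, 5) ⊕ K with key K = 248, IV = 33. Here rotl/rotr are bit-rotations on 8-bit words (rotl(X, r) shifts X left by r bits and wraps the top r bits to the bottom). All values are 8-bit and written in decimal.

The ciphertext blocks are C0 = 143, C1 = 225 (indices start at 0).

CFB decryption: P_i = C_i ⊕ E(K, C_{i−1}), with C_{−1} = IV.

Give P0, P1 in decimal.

P0 = 83, P1 = 232

P0: E(K, 33) = 220; 143 ⊕ 220 = 83.
P1: E(K, 143) = 9; 225 ⊕ 9 = 232.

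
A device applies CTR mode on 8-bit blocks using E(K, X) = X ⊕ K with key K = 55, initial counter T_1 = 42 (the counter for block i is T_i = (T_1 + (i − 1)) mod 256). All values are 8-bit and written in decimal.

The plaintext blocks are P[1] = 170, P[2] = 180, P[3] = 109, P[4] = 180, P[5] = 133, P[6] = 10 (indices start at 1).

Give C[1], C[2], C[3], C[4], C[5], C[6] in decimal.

CTR encryption: S_i = E(K, T_i) where T_i is the counter for block i; C_i = P_i ⊕ S_i.
C[1]: T = 42, S = E(K, T) = 29; 170 ⊕ 29 = 183.
C[2]: T = 43, S = E(K, T) = 28; 180 ⊕ 28 = 168.
C[3]: T = 44, S = E(K, T) = 27; 109 ⊕ 27 = 118.
C[4]: T = 45, S = E(K, T) = 26; 180 ⊕ 26 = 174.
C[5]: T = 46, S = E(K, T) = 25; 133 ⊕ 25 = 156.
C[6]: T = 47, S = E(K, T) = 24; 10 ⊕ 24 = 18.

C[1] = 183, C[2] = 168, C[3] = 118, C[4] = 174, C[5] = 156, C[6] = 18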